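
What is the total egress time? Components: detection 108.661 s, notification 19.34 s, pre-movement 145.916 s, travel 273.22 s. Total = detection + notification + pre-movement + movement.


Total = 108.661 + 19.34 + 145.916 + 273.22 = 547.137 s

547.137 s


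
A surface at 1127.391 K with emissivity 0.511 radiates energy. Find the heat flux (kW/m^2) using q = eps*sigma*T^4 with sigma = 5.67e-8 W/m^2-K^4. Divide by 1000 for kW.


T^4 = 1.6155e+12
q = 0.511 * 5.67e-8 * 1.6155e+12 / 1000 = 46.806 kW/m^2

46.806 kW/m^2


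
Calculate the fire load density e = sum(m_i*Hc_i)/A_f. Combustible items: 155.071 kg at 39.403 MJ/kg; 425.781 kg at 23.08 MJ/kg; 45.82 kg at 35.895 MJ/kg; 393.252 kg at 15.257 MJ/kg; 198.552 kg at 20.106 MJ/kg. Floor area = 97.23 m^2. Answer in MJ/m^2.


Total energy = 155.071*39.403 + 425.781*23.08 + 45.82*35.895 + 393.252*15.257 + 198.552*20.106
= 6110.263 + 9827.025 + 1644.709 + 5999.846 + 3992.087
= 27573.93 MJ
e = 27573.93 / 97.23 = 283.59 MJ/m^2

283.59 MJ/m^2


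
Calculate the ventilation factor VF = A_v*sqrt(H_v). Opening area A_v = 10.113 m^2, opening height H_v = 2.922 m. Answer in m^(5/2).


sqrt(H_v) = 1.7094
VF = 10.113 * 1.7094 = 17.287 m^(5/2)

17.287 m^(5/2)


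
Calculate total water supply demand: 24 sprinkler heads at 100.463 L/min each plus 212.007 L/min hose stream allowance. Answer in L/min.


Sprinkler demand = 24 * 100.463 = 2411.112 L/min
Total = 2411.112 + 212.007 = 2623.119 L/min

2623.119 L/min


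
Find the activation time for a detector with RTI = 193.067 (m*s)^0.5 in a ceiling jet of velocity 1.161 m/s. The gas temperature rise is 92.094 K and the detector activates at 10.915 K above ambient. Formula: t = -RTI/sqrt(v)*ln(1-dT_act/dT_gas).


dT_act/dT_gas = 0.11852
ln(1 - 0.11852) = -0.12615
t = -193.067 / sqrt(1.161) * -0.12615 = 22.604 s

22.604 s


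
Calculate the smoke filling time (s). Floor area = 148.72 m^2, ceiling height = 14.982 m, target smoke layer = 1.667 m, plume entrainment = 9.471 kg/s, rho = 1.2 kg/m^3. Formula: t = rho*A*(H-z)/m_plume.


H - z = 13.315 m
t = 1.2 * 148.72 * 13.315 / 9.471 = 250.90 s

250.90 s


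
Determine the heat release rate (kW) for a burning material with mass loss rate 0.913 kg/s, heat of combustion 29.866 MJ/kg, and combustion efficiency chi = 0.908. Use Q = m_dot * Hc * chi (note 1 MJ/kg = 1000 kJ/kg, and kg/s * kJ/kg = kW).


Hc = 29.866 MJ/kg = 29.866 * 1000 kJ/kg = 29866 kJ/kg
Q = 0.913 kg/s * 29866 kJ/kg * 0.908 = 24759 kW

24759 kW


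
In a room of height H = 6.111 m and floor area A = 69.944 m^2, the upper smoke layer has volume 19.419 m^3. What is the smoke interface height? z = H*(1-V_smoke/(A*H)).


V/(A*H) = 0.045432
1 - 0.045432 = 0.95457
z = 6.111 * 0.95457 = 5.8334 m

5.8334 m


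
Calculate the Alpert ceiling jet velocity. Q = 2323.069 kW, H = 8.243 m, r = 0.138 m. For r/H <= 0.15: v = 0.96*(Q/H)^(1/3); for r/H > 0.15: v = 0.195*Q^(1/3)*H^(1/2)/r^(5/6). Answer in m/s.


r/H = 0.138 / 8.243 = 0.016741
r/H <= 0.15, so v = 0.96*(Q/H)^(1/3)
Q/H = 281.82
(Q/H)^(1/3) = 6.5563
v = 0.96 * 6.5563 = 6.2940 m/s

6.2940 m/s


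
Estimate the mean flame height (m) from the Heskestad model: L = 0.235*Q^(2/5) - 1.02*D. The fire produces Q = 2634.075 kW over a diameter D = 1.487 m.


Q^(2/5) = 23.348
0.235 * Q^(2/5) = 5.4868
1.02 * D = 1.5167
L = 3.9701 m

3.9701 m


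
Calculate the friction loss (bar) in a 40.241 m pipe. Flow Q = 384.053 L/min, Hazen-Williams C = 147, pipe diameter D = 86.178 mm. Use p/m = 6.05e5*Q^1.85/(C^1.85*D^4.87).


Q^1.85 = 60412
C^1.85 = 10222
D^4.87 = 2.6631e+09
p/m = 0.0013426 bar/m
p_total = 0.0013426 * 40.241 = 0.054029 bar

0.054029 bar


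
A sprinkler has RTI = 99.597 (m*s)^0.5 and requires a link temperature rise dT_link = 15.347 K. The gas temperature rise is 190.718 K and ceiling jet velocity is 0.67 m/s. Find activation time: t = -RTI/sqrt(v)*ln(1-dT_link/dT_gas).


dT_link/dT_gas = 0.080470
ln(1 - 0.080470) = -0.083892
t = -99.597 / sqrt(0.67) * -0.083892 = 10.208 s

10.208 s


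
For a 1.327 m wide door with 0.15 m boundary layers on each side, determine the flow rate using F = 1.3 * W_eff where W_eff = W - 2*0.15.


W_eff = 1.327 - 0.30 = 1.027 m
F = 1.3 * 1.027 = 1.3351 persons/s

1.3351 persons/s


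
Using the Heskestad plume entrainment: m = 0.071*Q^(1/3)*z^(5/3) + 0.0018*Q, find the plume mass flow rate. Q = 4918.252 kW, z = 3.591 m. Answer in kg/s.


Q^(1/3) = 17.006
z^(5/3) = 8.4209
First term = 0.071 * 17.006 * 8.4209 = 10.168
Second term = 0.0018 * 4918.252 = 8.8529
m = 19.021 kg/s

19.021 kg/s


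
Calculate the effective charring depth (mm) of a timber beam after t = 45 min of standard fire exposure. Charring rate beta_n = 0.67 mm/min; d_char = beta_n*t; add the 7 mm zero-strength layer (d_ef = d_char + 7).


d_char = 0.67 * 45 = 30.15 mm
d_ef = 30.15 + 1.0*7 = 37.15 mm

37.15 mm


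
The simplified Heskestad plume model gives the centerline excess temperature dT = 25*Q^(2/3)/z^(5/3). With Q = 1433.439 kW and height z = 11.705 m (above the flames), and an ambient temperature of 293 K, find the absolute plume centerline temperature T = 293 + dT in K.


Q^(2/3) = 127.13
z^(5/3) = 60.342
dT = 25 * 127.13 / 60.342 = 52.671 K
T = 293 + 52.671 = 345.67 K

345.67 K


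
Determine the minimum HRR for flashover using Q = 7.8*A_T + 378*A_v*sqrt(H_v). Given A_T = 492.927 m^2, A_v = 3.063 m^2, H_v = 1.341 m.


7.8*A_T = 3844.8
sqrt(H_v) = 1.1580
378*A_v*sqrt(H_v) = 1340.8
Q = 3844.8 + 1340.8 = 5185.6 kW

5185.6 kW


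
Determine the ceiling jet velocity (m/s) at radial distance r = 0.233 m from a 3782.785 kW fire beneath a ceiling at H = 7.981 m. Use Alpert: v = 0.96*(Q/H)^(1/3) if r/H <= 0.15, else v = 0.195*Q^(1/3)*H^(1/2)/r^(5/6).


r/H = 0.233 / 7.981 = 0.029194
r/H <= 0.15, so v = 0.96*(Q/H)^(1/3)
Q/H = 473.97
(Q/H)^(1/3) = 7.7968
v = 0.96 * 7.7968 = 7.4850 m/s

7.4850 m/s


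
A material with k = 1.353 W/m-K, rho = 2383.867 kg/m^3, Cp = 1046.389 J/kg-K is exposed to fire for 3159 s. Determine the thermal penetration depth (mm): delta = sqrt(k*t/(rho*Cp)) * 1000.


alpha = 1.353 / (2383.867 * 1046.389) = 5.4240e-07 m^2/s
alpha * t = 0.0017135
delta = sqrt(0.0017135) * 1000 = 41.394 mm

41.394 mm


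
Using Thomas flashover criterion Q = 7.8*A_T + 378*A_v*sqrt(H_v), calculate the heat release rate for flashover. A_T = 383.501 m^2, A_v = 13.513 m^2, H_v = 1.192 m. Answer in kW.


7.8*A_T = 2991.3
sqrt(H_v) = 1.0918
378*A_v*sqrt(H_v) = 5576.8
Q = 2991.3 + 5576.8 = 8568.1 kW

8568.1 kW


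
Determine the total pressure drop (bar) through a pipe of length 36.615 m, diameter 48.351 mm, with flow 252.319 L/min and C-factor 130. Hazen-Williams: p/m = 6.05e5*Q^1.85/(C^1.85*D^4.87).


Q^1.85 = 27772
C^1.85 = 8143.2
D^4.87 = 1.5961e+08
p/m = 0.012927 bar/m
p_total = 0.012927 * 36.615 = 0.47334 bar

0.47334 bar


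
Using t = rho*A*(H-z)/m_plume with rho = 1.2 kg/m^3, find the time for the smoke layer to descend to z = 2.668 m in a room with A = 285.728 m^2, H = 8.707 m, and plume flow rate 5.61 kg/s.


H - z = 6.039 m
t = 1.2 * 285.728 * 6.039 / 5.61 = 369.09 s

369.09 s


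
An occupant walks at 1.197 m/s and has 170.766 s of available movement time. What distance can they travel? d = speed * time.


d = 1.197 * 170.766 = 204.41 m

204.41 m


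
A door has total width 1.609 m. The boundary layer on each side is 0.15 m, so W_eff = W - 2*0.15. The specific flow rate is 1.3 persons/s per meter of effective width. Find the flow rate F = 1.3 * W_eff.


W_eff = 1.609 - 0.30 = 1.309 m
F = 1.3 * 1.309 = 1.7017 persons/s

1.7017 persons/s


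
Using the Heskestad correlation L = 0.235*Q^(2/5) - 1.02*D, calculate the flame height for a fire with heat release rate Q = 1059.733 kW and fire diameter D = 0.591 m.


Q^(2/5) = 16.221
0.235 * Q^(2/5) = 3.8119
1.02 * D = 0.60282
L = 3.2091 m

3.2091 m


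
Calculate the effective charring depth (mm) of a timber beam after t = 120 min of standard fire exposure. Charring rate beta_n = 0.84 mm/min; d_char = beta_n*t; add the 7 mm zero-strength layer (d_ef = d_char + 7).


d_char = 0.84 * 120 = 100.8 mm
d_ef = 100.8 + 1.0*7 = 107.8 mm

107.8 mm


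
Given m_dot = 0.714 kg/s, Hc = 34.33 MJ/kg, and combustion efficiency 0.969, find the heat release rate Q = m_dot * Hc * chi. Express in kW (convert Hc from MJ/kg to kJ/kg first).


Hc = 34.33 MJ/kg = 34.33 * 1000 kJ/kg = 34330 kJ/kg
Q = 0.714 kg/s * 34330 kJ/kg * 0.969 = 23752 kW

23752 kW


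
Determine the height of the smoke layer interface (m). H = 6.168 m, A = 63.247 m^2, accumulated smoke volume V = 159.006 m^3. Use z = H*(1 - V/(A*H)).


V/(A*H) = 0.40760
1 - 0.40760 = 0.59240
z = 6.168 * 0.59240 = 3.6540 m

3.6540 m


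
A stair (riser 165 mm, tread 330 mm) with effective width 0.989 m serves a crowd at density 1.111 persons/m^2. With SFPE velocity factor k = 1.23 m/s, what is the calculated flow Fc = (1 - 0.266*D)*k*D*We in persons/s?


1 - 0.266*D = 1 - 0.266*1.111 = 0.70447
Fs = 0.70447 * 1.23 * 1.111 = 0.96268 persons/(s*m)
Fc = 0.96268 * 0.989 = 0.95210 persons/s

0.95210 persons/s


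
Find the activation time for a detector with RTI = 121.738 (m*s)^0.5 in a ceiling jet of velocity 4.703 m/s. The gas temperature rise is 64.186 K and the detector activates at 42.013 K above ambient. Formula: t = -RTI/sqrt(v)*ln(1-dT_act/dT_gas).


dT_act/dT_gas = 0.65455
ln(1 - 0.65455) = -1.0629
t = -121.738 / sqrt(4.703) * -1.0629 = 59.667 s

59.667 s


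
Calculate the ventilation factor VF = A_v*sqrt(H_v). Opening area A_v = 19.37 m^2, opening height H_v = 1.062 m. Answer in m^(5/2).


sqrt(H_v) = 1.0305
VF = 19.37 * 1.0305 = 19.961 m^(5/2)

19.961 m^(5/2)


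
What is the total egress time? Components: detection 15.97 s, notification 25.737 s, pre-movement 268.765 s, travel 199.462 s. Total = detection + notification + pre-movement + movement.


Total = 15.97 + 25.737 + 268.765 + 199.462 = 509.934 s

509.934 s


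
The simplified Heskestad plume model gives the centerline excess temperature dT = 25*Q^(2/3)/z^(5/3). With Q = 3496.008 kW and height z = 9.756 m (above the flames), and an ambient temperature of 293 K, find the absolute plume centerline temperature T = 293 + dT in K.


Q^(2/3) = 230.35
z^(5/3) = 44.544
dT = 25 * 230.35 / 44.544 = 129.28 K
T = 293 + 129.28 = 422.28 K

422.28 K


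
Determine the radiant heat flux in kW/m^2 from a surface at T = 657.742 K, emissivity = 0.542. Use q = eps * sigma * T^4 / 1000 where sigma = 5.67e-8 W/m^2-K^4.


T^4 = 1.8716e+11
q = 0.542 * 5.67e-8 * 1.8716e+11 / 1000 = 5.7518 kW/m^2

5.7518 kW/m^2


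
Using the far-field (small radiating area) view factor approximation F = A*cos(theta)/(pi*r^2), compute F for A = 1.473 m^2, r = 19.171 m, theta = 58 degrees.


cos(58 deg) = 0.52992
pi*r^2 = 1154.6
F = 1.473 * 0.52992 / 1154.6 = 0.00067604

0.00067604


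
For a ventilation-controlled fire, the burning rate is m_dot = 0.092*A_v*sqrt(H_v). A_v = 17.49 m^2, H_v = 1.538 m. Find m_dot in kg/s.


sqrt(H_v) = 1.2402
m_dot = 0.092 * 17.49 * 1.2402 = 1.9955 kg/s

1.9955 kg/s


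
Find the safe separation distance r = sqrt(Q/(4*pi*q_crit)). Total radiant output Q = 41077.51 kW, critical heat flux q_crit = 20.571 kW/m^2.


4*pi*q_crit = 258.50
Q/(4*pi*q_crit) = 158.91
r = sqrt(158.91) = 12.606 m

12.606 m


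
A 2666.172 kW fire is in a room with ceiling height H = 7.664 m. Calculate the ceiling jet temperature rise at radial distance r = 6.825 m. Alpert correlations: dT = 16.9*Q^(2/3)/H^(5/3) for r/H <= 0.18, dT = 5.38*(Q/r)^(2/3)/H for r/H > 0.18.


r/H = 6.825 / 7.664 = 0.89053
r/H > 0.18, so dT = 5.38*(Q/r)^(2/3)/H
Q/r = 390.65
(Q/r)^(2/3) = 53.439
dT = 5.38 * 53.439 / 7.664 = 37.513 K

37.513 K


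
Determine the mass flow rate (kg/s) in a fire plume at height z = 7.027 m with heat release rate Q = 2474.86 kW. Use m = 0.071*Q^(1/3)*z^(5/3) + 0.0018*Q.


Q^(1/3) = 13.526
z^(5/3) = 25.780
First term = 0.071 * 13.526 * 25.780 = 24.759
Second term = 0.0018 * 2474.86 = 4.4547
m = 29.213 kg/s

29.213 kg/s


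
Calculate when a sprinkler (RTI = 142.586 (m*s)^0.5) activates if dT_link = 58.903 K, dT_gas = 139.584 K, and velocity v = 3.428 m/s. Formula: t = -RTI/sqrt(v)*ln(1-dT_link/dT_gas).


dT_link/dT_gas = 0.42199
ln(1 - 0.42199) = -0.54816
t = -142.586 / sqrt(3.428) * -0.54816 = 42.215 s

42.215 s


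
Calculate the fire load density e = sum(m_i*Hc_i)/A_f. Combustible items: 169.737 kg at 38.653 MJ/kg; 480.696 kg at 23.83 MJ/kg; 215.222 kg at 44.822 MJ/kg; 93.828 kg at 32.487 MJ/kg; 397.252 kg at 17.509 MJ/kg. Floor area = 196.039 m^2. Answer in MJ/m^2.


Total energy = 169.737*38.653 + 480.696*23.83 + 215.222*44.822 + 93.828*32.487 + 397.252*17.509
= 6560.844 + 11454.99 + 9646.680 + 3048.190 + 6955.485
= 37666.19 MJ
e = 37666.19 / 196.039 = 192.14 MJ/m^2

192.14 MJ/m^2


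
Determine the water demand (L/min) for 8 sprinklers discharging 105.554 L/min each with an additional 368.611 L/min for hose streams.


Sprinkler demand = 8 * 105.554 = 844.432 L/min
Total = 844.432 + 368.611 = 1213.043 L/min

1213.043 L/min


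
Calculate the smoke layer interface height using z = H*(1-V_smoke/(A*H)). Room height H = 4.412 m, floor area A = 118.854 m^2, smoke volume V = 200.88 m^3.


V/(A*H) = 0.38308
1 - 0.38308 = 0.61692
z = 4.412 * 0.61692 = 2.7219 m

2.7219 m


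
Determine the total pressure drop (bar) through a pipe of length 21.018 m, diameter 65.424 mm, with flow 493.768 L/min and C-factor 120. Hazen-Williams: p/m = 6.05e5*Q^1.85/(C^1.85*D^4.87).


Q^1.85 = 96165
C^1.85 = 7022.4
D^4.87 = 6.9605e+08
p/m = 0.011903 bar/m
p_total = 0.011903 * 21.018 = 0.25017 bar

0.25017 bar


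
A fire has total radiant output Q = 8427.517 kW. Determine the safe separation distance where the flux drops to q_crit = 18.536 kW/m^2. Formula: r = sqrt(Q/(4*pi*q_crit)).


4*pi*q_crit = 232.93
Q/(4*pi*q_crit) = 36.180
r = sqrt(36.180) = 6.0150 m

6.0150 m


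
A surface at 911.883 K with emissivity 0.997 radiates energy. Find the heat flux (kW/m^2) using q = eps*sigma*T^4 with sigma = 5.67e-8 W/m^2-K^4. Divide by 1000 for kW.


T^4 = 6.9144e+11
q = 0.997 * 5.67e-8 * 6.9144e+11 / 1000 = 39.087 kW/m^2

39.087 kW/m^2


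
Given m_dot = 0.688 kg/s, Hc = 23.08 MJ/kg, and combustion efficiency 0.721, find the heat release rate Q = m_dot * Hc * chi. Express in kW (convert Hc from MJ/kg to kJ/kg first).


Hc = 23.08 MJ/kg = 23.08 * 1000 kJ/kg = 23080 kJ/kg
Q = 0.688 kg/s * 23080 kJ/kg * 0.721 = 11449 kW

11449 kW


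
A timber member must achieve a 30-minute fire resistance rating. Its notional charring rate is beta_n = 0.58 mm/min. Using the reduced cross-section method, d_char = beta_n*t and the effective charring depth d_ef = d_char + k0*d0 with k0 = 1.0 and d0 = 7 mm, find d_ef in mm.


d_char = 0.58 * 30 = 17.4 mm
d_ef = 17.4 + 1.0*7 = 24.4 mm

24.4 mm


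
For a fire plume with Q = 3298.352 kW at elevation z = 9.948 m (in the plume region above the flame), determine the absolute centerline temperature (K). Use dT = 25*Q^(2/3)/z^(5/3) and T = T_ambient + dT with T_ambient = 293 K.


Q^(2/3) = 221.58
z^(5/3) = 46.014
dT = 25 * 221.58 / 46.014 = 120.39 K
T = 293 + 120.39 = 413.39 K

413.39 K


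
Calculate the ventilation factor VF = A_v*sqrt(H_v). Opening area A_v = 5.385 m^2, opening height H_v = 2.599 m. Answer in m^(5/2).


sqrt(H_v) = 1.6121
VF = 5.385 * 1.6121 = 8.6814 m^(5/2)

8.6814 m^(5/2)


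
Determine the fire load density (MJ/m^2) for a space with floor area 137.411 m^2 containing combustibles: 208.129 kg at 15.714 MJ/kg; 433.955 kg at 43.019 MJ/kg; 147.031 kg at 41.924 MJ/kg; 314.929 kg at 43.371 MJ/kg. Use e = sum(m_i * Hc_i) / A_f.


Total energy = 208.129*15.714 + 433.955*43.019 + 147.031*41.924 + 314.929*43.371
= 3270.539 + 18668.31 + 6164.128 + 13658.79
= 41761.76 MJ
e = 41761.76 / 137.411 = 303.92 MJ/m^2

303.92 MJ/m^2


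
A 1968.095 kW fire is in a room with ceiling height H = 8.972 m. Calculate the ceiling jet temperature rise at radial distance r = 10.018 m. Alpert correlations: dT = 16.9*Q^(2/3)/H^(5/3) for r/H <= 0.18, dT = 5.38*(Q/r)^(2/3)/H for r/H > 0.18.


r/H = 10.018 / 8.972 = 1.1166
r/H > 0.18, so dT = 5.38*(Q/r)^(2/3)/H
Q/r = 196.46
(Q/r)^(2/3) = 33.794
dT = 5.38 * 33.794 / 8.972 = 20.265 K

20.265 K


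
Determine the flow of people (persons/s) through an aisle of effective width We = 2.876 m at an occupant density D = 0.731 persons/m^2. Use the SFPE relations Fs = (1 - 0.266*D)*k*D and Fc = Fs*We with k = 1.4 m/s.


1 - 0.266*D = 1 - 0.266*0.731 = 0.80555
Fs = 0.80555 * 1.4 * 0.731 = 0.82440 persons/(s*m)
Fc = 0.82440 * 2.876 = 2.3710 persons/s

2.3710 persons/s


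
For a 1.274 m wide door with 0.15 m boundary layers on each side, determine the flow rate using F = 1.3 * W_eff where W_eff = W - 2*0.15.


W_eff = 1.274 - 0.30 = 0.974 m
F = 1.3 * 0.974 = 1.2662 persons/s

1.2662 persons/s


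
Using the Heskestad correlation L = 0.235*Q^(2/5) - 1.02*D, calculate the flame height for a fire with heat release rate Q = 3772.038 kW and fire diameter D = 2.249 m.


Q^(2/5) = 26.954
0.235 * Q^(2/5) = 6.3343
1.02 * D = 2.2940
L = 4.0403 m

4.0403 m


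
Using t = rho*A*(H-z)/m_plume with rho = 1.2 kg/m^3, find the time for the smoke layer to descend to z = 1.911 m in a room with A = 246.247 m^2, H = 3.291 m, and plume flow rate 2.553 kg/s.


H - z = 1.38 m
t = 1.2 * 246.247 * 1.38 / 2.553 = 159.73 s

159.73 s


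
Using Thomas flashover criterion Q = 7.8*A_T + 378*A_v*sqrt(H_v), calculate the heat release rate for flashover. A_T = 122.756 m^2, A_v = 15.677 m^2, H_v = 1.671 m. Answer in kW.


7.8*A_T = 957.50
sqrt(H_v) = 1.2927
378*A_v*sqrt(H_v) = 7660.3
Q = 957.50 + 7660.3 = 8617.7 kW

8617.7 kW


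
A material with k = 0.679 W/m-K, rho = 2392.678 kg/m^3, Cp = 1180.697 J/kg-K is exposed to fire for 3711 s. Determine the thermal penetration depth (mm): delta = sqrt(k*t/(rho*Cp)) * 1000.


alpha = 0.679 / (2392.678 * 1180.697) = 2.4035e-07 m^2/s
alpha * t = 0.00089194
delta = sqrt(0.00089194) * 1000 = 29.865 mm

29.865 mm


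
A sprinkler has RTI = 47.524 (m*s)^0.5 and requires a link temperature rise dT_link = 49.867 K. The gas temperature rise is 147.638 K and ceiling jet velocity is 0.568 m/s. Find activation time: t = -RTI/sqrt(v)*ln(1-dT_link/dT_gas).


dT_link/dT_gas = 0.33777
ln(1 - 0.33777) = -0.41214
t = -47.524 / sqrt(0.568) * -0.41214 = 25.988 s

25.988 s


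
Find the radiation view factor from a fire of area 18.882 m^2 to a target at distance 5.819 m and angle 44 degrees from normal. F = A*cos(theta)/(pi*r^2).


cos(44 deg) = 0.71934
pi*r^2 = 106.38
F = 18.882 * 0.71934 / 106.38 = 0.12768

0.12768


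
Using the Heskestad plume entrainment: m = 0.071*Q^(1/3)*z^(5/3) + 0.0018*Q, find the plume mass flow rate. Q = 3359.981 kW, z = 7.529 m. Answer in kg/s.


Q^(1/3) = 14.978
z^(5/3) = 28.922
First term = 0.071 * 14.978 * 28.922 = 30.756
Second term = 0.0018 * 3359.981 = 6.0480
m = 36.804 kg/s

36.804 kg/s


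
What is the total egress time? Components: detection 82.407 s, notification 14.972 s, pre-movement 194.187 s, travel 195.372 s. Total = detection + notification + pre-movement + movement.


Total = 82.407 + 14.972 + 194.187 + 195.372 = 486.938 s

486.938 s


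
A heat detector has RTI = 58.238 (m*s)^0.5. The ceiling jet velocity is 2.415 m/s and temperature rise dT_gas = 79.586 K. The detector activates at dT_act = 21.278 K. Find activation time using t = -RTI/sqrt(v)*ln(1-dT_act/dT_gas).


dT_act/dT_gas = 0.26736
ln(1 - 0.26736) = -0.31110
t = -58.238 / sqrt(2.415) * -0.31110 = 11.659 s

11.659 s


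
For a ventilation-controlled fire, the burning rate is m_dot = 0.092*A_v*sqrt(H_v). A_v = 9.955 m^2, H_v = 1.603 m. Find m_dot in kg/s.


sqrt(H_v) = 1.2661
m_dot = 0.092 * 9.955 * 1.2661 = 1.1596 kg/s

1.1596 kg/s


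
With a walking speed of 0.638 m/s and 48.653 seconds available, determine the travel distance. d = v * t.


d = 0.638 * 48.653 = 31.041 m

31.041 m


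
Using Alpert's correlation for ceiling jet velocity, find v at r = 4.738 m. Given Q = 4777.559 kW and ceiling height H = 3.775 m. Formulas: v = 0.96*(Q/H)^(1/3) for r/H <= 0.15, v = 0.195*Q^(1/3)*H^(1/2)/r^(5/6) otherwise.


r/H = 4.738 / 3.775 = 1.2551
r/H > 0.15, so v = 0.195*Q^(1/3)*H^(1/2)/r^(5/6)
Q^(1/3) = 16.842
H^(1/2) = 1.9429
r^(5/6) = 3.6559
v = 0.195 * 16.842 * 1.9429 / 3.6559 = 1.7454 m/s

1.7454 m/s


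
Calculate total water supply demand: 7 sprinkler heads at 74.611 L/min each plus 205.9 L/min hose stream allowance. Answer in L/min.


Sprinkler demand = 7 * 74.611 = 522.277 L/min
Total = 522.277 + 205.9 = 728.177 L/min

728.177 L/min


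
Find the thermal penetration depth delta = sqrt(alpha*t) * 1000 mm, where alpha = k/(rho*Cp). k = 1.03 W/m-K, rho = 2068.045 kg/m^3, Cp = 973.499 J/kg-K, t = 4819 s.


alpha = 1.03 / (2068.045 * 973.499) = 5.1161e-07 m^2/s
alpha * t = 0.0024655
delta = sqrt(0.0024655) * 1000 = 49.653 mm

49.653 mm


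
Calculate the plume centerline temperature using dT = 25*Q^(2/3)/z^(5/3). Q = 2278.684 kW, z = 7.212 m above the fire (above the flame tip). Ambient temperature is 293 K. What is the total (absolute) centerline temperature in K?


Q^(2/3) = 173.16
z^(5/3) = 26.921
dT = 25 * 173.16 / 26.921 = 160.81 K
T = 293 + 160.81 = 453.81 K

453.81 K


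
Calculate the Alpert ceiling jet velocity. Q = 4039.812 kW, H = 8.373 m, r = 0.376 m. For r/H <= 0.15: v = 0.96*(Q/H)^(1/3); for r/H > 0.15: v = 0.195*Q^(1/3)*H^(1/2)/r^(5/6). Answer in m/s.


r/H = 0.376 / 8.373 = 0.044906
r/H <= 0.15, so v = 0.96*(Q/H)^(1/3)
Q/H = 482.48
(Q/H)^(1/3) = 7.8432
v = 0.96 * 7.8432 = 7.5295 m/s

7.5295 m/s


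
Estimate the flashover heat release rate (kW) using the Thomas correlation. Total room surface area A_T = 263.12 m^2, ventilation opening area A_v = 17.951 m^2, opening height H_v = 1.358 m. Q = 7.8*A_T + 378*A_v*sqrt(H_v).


7.8*A_T = 2052.336
sqrt(H_v) = 1.1653
378*A_v*sqrt(H_v) = 7907.3
Q = 2052.336 + 7907.3 = 9959.7 kW

9959.7 kW


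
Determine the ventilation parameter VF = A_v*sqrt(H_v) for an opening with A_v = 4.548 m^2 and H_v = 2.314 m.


sqrt(H_v) = 1.5212
VF = 4.548 * 1.5212 = 6.9183 m^(5/2)

6.9183 m^(5/2)


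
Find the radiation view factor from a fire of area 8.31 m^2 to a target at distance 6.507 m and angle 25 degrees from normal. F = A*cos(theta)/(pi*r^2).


cos(25 deg) = 0.90631
pi*r^2 = 133.02
F = 8.31 * 0.90631 / 133.02 = 0.056619

0.056619


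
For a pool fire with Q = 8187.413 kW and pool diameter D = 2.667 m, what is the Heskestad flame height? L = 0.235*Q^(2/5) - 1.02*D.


Q^(2/5) = 36.750
0.235 * Q^(2/5) = 8.6363
1.02 * D = 2.7203
L = 5.9159 m

5.9159 m


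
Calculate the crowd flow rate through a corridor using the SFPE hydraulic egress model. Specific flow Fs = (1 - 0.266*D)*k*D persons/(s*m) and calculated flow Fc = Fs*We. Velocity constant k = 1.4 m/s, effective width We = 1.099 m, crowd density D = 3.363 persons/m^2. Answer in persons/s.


1 - 0.266*D = 1 - 0.266*3.363 = 0.10544
Fs = 0.10544 * 1.4 * 3.363 = 0.49644 persons/(s*m)
Fc = 0.49644 * 1.099 = 0.54559 persons/s

0.54559 persons/s


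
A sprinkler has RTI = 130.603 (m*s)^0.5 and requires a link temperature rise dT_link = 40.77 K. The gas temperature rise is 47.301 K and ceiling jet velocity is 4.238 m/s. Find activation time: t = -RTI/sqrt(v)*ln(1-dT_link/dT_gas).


dT_link/dT_gas = 0.86193
ln(1 - 0.86193) = -1.9800
t = -130.603 / sqrt(4.238) * -1.9800 = 125.61 s

125.61 s


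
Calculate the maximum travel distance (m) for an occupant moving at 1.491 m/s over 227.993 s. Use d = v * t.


d = 1.491 * 227.993 = 339.94 m

339.94 m


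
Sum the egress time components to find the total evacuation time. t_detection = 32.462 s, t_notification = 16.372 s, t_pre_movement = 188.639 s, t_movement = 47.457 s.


Total = 32.462 + 16.372 + 188.639 + 47.457 = 284.93 s

284.93 s


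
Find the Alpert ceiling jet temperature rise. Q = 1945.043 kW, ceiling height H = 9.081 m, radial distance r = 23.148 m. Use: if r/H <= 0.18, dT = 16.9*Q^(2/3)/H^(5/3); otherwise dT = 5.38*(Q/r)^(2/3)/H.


r/H = 23.148 / 9.081 = 2.5491
r/H > 0.18, so dT = 5.38*(Q/r)^(2/3)/H
Q/r = 84.026
(Q/r)^(2/3) = 19.184
dT = 5.38 * 19.184 / 9.081 = 11.366 K

11.366 K


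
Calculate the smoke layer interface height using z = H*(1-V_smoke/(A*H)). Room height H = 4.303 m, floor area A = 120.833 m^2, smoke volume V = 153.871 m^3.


V/(A*H) = 0.29594
1 - 0.29594 = 0.70406
z = 4.303 * 0.70406 = 3.0296 m

3.0296 m


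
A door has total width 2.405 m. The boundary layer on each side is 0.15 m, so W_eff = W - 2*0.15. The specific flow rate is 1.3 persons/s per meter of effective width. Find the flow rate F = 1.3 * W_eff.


W_eff = 2.405 - 0.30 = 2.105 m
F = 1.3 * 2.105 = 2.7365 persons/s

2.7365 persons/s


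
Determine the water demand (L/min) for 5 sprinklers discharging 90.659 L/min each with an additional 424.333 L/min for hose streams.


Sprinkler demand = 5 * 90.659 = 453.295 L/min
Total = 453.295 + 424.333 = 877.628 L/min

877.628 L/min


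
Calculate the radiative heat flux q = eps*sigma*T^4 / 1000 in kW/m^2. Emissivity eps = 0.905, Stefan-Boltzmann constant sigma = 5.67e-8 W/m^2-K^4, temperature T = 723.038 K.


T^4 = 2.7330e+11
q = 0.905 * 5.67e-8 * 2.7330e+11 / 1000 = 14.024 kW/m^2

14.024 kW/m^2


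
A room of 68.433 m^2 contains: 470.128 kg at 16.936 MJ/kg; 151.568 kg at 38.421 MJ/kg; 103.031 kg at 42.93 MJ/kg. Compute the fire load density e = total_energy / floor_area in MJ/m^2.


Total energy = 470.128*16.936 + 151.568*38.421 + 103.031*42.93
= 7962.088 + 5823.394 + 4423.121
= 18208.60 MJ
e = 18208.60 / 68.433 = 266.08 MJ/m^2

266.08 MJ/m^2


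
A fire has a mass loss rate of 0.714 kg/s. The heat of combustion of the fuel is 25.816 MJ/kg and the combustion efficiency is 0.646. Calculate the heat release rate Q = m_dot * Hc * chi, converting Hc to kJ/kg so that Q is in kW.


Hc = 25.816 MJ/kg = 25.816 * 1000 kJ/kg = 25816 kJ/kg
Q = 0.714 kg/s * 25816 kJ/kg * 0.646 = 11907 kW

11907 kW


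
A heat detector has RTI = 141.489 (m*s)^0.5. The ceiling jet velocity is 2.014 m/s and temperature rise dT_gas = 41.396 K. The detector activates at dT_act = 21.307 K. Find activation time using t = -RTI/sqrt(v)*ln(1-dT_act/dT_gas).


dT_act/dT_gas = 0.51471
ln(1 - 0.51471) = -0.72301
t = -141.489 / sqrt(2.014) * -0.72301 = 72.084 s

72.084 s


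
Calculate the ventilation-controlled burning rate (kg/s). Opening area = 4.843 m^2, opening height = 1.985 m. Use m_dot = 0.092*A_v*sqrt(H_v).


sqrt(H_v) = 1.4089
m_dot = 0.092 * 4.843 * 1.4089 = 0.62774 kg/s

0.62774 kg/s


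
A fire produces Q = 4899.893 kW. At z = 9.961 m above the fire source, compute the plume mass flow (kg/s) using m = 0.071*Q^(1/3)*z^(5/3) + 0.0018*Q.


Q^(1/3) = 16.985
z^(5/3) = 46.115
First term = 0.071 * 16.985 * 46.115 = 55.611
Second term = 0.0018 * 4899.893 = 8.8198
m = 64.431 kg/s

64.431 kg/s


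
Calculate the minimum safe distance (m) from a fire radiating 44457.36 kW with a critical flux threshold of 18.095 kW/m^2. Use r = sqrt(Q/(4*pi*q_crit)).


4*pi*q_crit = 227.39
Q/(4*pi*q_crit) = 195.51
r = sqrt(195.51) = 13.983 m

13.983 m


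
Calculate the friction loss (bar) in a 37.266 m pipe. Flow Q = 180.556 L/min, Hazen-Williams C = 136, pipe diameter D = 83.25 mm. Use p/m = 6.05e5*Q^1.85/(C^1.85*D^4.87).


Q^1.85 = 14953
C^1.85 = 8852.1
D^4.87 = 2.2505e+09
p/m = 0.00045412 bar/m
p_total = 0.00045412 * 37.266 = 0.016923 bar

0.016923 bar


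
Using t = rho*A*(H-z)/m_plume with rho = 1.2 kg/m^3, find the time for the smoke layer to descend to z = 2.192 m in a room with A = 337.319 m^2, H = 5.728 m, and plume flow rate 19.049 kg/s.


H - z = 3.536 m
t = 1.2 * 337.319 * 3.536 / 19.049 = 75.138 s

75.138 s


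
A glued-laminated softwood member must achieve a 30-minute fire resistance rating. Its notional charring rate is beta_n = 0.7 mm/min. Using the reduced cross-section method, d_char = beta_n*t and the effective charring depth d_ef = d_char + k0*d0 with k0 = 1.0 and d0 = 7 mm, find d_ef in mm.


d_char = 0.7 * 30 = 21 mm
d_ef = 21 + 1.0*7 = 28 mm

28 mm


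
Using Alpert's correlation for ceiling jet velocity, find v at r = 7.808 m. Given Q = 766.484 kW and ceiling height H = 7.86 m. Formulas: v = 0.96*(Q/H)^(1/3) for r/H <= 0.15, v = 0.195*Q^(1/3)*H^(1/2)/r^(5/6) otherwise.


r/H = 7.808 / 7.86 = 0.99338
r/H > 0.15, so v = 0.195*Q^(1/3)*H^(1/2)/r^(5/6)
Q^(1/3) = 9.1517
H^(1/2) = 2.8036
r^(5/6) = 5.5435
v = 0.195 * 9.1517 * 2.8036 / 5.5435 = 0.90253 m/s

0.90253 m/s


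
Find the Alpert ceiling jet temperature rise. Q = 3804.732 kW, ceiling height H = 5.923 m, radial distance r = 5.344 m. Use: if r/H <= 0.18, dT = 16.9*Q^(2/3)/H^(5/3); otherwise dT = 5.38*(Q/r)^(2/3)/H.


r/H = 5.344 / 5.923 = 0.90225
r/H > 0.18, so dT = 5.38*(Q/r)^(2/3)/H
Q/r = 711.96
(Q/r)^(2/3) = 79.733
dT = 5.38 * 79.733 / 5.923 = 72.423 K

72.423 K


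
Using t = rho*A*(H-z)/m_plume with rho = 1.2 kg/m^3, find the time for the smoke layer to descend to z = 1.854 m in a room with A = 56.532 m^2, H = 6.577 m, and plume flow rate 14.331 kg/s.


H - z = 4.723 m
t = 1.2 * 56.532 * 4.723 / 14.331 = 22.357 s

22.357 s


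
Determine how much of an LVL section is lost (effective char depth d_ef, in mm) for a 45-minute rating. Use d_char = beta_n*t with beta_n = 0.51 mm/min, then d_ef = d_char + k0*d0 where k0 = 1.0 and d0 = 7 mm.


d_char = 0.51 * 45 = 22.95 mm
d_ef = 22.95 + 1.0*7 = 29.95 mm

29.95 mm


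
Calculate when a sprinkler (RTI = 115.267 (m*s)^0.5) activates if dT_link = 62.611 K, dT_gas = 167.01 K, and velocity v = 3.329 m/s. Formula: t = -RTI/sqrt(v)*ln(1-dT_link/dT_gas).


dT_link/dT_gas = 0.37489
ln(1 - 0.37489) = -0.46983
t = -115.267 / sqrt(3.329) * -0.46983 = 29.682 s

29.682 s


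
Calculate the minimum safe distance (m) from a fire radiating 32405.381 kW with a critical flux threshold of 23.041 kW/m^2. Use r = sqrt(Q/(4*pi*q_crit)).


4*pi*q_crit = 289.54
Q/(4*pi*q_crit) = 111.92
r = sqrt(111.92) = 10.579 m

10.579 m


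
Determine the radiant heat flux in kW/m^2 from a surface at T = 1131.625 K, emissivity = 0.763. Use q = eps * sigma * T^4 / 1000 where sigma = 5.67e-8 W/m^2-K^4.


T^4 = 1.6399e+12
q = 0.763 * 5.67e-8 * 1.6399e+12 / 1000 = 70.944 kW/m^2

70.944 kW/m^2


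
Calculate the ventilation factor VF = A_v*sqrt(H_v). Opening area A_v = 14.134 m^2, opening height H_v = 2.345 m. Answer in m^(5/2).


sqrt(H_v) = 1.5313
VF = 14.134 * 1.5313 = 21.644 m^(5/2)

21.644 m^(5/2)


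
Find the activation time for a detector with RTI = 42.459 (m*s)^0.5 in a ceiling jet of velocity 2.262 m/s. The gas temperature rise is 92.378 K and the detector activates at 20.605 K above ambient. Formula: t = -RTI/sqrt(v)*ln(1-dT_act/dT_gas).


dT_act/dT_gas = 0.22305
ln(1 - 0.22305) = -0.25238
t = -42.459 / sqrt(2.262) * -0.25238 = 7.1249 s

7.1249 s


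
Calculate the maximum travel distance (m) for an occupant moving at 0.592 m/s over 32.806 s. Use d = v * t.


d = 0.592 * 32.806 = 19.421 m

19.421 m


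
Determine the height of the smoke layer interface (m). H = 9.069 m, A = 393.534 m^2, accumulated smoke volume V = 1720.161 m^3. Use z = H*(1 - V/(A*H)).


V/(A*H) = 0.48198
1 - 0.48198 = 0.51802
z = 9.069 * 0.51802 = 4.6979 m

4.6979 m


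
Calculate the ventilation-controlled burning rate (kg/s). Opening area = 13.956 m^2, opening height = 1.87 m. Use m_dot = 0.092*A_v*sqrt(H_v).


sqrt(H_v) = 1.3675
m_dot = 0.092 * 13.956 * 1.3675 = 1.7558 kg/s

1.7558 kg/s


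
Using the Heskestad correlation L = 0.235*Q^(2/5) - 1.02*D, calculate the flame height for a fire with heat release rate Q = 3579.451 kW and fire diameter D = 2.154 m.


Q^(2/5) = 26.395
0.235 * Q^(2/5) = 6.2029
1.02 * D = 2.1971
L = 4.0058 m

4.0058 m


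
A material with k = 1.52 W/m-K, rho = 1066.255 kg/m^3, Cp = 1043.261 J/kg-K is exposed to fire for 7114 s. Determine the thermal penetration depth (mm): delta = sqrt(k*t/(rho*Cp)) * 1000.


alpha = 1.52 / (1066.255 * 1043.261) = 1.3664e-06 m^2/s
alpha * t = 0.0097208
delta = sqrt(0.0097208) * 1000 = 98.594 mm

98.594 mm


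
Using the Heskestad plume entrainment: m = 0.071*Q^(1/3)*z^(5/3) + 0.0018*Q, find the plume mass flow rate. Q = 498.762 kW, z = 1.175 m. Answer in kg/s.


Q^(1/3) = 7.9304
z^(5/3) = 1.3084
First term = 0.071 * 7.9304 * 1.3084 = 0.73669
Second term = 0.0018 * 498.762 = 0.89777
m = 1.6345 kg/s

1.6345 kg/s


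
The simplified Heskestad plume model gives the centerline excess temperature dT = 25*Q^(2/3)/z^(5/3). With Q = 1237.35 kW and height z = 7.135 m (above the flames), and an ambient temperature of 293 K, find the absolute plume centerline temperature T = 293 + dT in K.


Q^(2/3) = 115.26
z^(5/3) = 26.444
dT = 25 * 115.26 / 26.444 = 108.96 K
T = 293 + 108.96 = 401.96 K

401.96 K


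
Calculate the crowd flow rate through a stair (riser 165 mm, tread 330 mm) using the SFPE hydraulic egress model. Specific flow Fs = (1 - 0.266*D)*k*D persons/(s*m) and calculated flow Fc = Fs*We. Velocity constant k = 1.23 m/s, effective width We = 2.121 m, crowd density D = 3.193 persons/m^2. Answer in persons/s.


1 - 0.266*D = 1 - 0.266*3.193 = 0.15066
Fs = 0.15066 * 1.23 * 3.193 = 0.59171 persons/(s*m)
Fc = 0.59171 * 2.121 = 1.2550 persons/s

1.2550 persons/s


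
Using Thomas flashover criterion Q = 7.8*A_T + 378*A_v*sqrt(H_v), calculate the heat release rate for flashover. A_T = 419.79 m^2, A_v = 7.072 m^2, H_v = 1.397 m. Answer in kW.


7.8*A_T = 3274.362
sqrt(H_v) = 1.1819
378*A_v*sqrt(H_v) = 3159.6
Q = 3274.362 + 3159.6 = 6434.0 kW

6434.0 kW


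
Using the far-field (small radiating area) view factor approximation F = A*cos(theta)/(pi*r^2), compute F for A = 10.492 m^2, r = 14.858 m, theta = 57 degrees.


cos(57 deg) = 0.54464
pi*r^2 = 693.54
F = 10.492 * 0.54464 / 693.54 = 0.0082394

0.0082394


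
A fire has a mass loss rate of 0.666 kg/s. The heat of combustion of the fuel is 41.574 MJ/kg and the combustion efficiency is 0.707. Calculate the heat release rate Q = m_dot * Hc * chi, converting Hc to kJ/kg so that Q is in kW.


Hc = 41.574 MJ/kg = 41.574 * 1000 kJ/kg = 41574 kJ/kg
Q = 0.666 kg/s * 41574 kJ/kg * 0.707 = 19576 kW

19576 kW


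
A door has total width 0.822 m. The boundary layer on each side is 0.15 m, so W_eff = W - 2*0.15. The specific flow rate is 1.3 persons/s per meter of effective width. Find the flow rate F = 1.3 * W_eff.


W_eff = 0.822 - 0.30 = 0.522 m
F = 1.3 * 0.522 = 0.67860 persons/s

0.67860 persons/s


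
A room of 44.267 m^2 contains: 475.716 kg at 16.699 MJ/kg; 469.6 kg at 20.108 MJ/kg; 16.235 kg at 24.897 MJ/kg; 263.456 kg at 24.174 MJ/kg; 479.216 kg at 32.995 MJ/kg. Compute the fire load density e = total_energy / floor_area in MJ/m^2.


Total energy = 475.716*16.699 + 469.6*20.108 + 16.235*24.897 + 263.456*24.174 + 479.216*32.995
= 7943.981 + 9442.717 + 404.2028 + 6368.785 + 15811.73
= 39971.42 MJ
e = 39971.42 / 44.267 = 902.96 MJ/m^2

902.96 MJ/m^2


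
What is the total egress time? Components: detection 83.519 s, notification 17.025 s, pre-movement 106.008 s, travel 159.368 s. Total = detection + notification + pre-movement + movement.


Total = 83.519 + 17.025 + 106.008 + 159.368 = 365.92 s

365.92 s


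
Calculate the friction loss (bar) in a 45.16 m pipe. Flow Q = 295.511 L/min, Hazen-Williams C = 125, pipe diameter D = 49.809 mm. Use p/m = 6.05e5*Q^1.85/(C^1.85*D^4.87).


Q^1.85 = 37202
C^1.85 = 7573.3
D^4.87 = 1.8445e+08
p/m = 0.016112 bar/m
p_total = 0.016112 * 45.16 = 0.72761 bar

0.72761 bar


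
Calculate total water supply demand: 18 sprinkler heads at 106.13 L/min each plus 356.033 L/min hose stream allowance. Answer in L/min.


Sprinkler demand = 18 * 106.13 = 1910.34 L/min
Total = 1910.34 + 356.033 = 2266.373 L/min

2266.373 L/min


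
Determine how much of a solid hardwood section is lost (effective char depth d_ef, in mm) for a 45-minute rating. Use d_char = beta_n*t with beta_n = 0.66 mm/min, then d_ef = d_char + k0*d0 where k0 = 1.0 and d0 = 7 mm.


d_char = 0.66 * 45 = 29.7 mm
d_ef = 29.7 + 1.0*7 = 36.7 mm

36.7 mm


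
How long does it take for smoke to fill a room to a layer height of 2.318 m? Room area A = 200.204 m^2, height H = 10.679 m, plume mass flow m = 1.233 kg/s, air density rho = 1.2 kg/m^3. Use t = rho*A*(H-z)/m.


H - z = 8.361 m
t = 1.2 * 200.204 * 8.361 / 1.233 = 1629.1 s

1629.1 s


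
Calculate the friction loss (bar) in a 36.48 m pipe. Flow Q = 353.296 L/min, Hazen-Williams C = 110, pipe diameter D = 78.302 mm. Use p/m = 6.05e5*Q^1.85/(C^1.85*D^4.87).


Q^1.85 = 51767
C^1.85 = 5978.3
D^4.87 = 1.6698e+09
p/m = 0.0031373 bar/m
p_total = 0.0031373 * 36.48 = 0.11445 bar

0.11445 bar


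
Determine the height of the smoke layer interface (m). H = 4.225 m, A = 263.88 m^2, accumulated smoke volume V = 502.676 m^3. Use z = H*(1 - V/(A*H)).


V/(A*H) = 0.45087
1 - 0.45087 = 0.54913
z = 4.225 * 0.54913 = 2.3201 m

2.3201 m


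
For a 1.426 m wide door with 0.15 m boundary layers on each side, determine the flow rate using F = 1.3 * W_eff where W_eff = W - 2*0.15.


W_eff = 1.426 - 0.30 = 1.126 m
F = 1.3 * 1.126 = 1.4638 persons/s

1.4638 persons/s


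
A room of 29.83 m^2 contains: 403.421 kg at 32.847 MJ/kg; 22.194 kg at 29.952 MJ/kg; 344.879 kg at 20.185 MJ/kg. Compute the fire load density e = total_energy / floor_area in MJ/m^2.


Total energy = 403.421*32.847 + 22.194*29.952 + 344.879*20.185
= 13251.17 + 664.7547 + 6961.383
= 20877.31 MJ
e = 20877.31 / 29.83 = 699.88 MJ/m^2

699.88 MJ/m^2


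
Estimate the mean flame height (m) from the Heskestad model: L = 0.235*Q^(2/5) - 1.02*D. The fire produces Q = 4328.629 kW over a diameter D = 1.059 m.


Q^(2/5) = 28.480
0.235 * Q^(2/5) = 6.6928
1.02 * D = 1.0802
L = 5.6126 m

5.6126 m


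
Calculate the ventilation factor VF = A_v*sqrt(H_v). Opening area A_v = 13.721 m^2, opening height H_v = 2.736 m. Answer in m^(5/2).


sqrt(H_v) = 1.6541
VF = 13.721 * 1.6541 = 22.696 m^(5/2)

22.696 m^(5/2)


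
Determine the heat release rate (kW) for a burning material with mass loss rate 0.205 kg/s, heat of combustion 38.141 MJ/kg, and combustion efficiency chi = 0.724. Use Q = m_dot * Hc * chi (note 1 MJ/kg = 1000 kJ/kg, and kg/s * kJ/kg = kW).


Hc = 38.141 MJ/kg = 38.141 * 1000 kJ/kg = 38141 kJ/kg
Q = 0.205 kg/s * 38141 kJ/kg * 0.724 = 5660.9 kW

5660.9 kW


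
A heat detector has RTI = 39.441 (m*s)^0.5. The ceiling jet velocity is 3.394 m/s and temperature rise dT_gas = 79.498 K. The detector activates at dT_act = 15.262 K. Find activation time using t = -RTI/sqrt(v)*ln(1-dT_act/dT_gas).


dT_act/dT_gas = 0.19198
ln(1 - 0.19198) = -0.21317
t = -39.441 / sqrt(3.394) * -0.21317 = 4.5637 s

4.5637 s


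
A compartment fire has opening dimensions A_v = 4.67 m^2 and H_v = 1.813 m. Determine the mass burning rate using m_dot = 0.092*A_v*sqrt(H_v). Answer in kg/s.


sqrt(H_v) = 1.3465
m_dot = 0.092 * 4.67 * 1.3465 = 0.57850 kg/s

0.57850 kg/s


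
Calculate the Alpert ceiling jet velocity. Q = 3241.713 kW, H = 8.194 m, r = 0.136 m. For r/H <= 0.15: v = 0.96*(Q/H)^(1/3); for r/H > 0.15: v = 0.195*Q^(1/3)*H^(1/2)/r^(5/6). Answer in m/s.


r/H = 0.136 / 8.194 = 0.016598
r/H <= 0.15, so v = 0.96*(Q/H)^(1/3)
Q/H = 395.62
(Q/H)^(1/3) = 7.3411
v = 0.96 * 7.3411 = 7.0474 m/s

7.0474 m/s


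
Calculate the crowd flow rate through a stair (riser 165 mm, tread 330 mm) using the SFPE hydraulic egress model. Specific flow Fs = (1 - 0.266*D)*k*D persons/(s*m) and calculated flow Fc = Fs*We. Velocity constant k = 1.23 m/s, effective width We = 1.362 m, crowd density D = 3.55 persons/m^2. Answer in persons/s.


1 - 0.266*D = 1 - 0.266*3.55 = 0.055700
Fs = 0.055700 * 1.23 * 3.55 = 0.24321 persons/(s*m)
Fc = 0.24321 * 1.362 = 0.33126 persons/s

0.33126 persons/s


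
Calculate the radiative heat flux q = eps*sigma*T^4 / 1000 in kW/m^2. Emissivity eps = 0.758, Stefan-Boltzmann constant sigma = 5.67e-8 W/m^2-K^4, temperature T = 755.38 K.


T^4 = 3.2558e+11
q = 0.758 * 5.67e-8 * 3.2558e+11 / 1000 = 13.993 kW/m^2

13.993 kW/m^2
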